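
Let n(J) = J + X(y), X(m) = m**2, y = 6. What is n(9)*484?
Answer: 21780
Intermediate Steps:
n(J) = 36 + J (n(J) = J + 6**2 = J + 36 = 36 + J)
n(9)*484 = (36 + 9)*484 = 45*484 = 21780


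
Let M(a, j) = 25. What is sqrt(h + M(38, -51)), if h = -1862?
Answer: I*sqrt(1837) ≈ 42.86*I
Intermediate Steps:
sqrt(h + M(38, -51)) = sqrt(-1862 + 25) = sqrt(-1837) = I*sqrt(1837)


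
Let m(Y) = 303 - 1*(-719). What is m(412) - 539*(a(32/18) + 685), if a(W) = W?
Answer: -3322361/9 ≈ -3.6915e+5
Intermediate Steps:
m(Y) = 1022 (m(Y) = 303 + 719 = 1022)
m(412) - 539*(a(32/18) + 685) = 1022 - 539*(32/18 + 685) = 1022 - 539*(32*(1/18) + 685) = 1022 - 539*(16/9 + 685) = 1022 - 539*6181/9 = 1022 - 3331559/9 = -3322361/9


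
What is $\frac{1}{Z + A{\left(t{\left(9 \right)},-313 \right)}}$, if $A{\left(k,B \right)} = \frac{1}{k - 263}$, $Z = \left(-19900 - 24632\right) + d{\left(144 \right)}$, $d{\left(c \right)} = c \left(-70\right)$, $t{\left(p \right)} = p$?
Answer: $- \frac{254}{13871449} \approx -1.8311 \cdot 10^{-5}$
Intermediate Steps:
$d{\left(c \right)} = - 70 c$
$Z = -54612$ ($Z = \left(-19900 - 24632\right) - 10080 = -44532 - 10080 = -54612$)
$A{\left(k,B \right)} = \frac{1}{-263 + k}$
$\frac{1}{Z + A{\left(t{\left(9 \right)},-313 \right)}} = \frac{1}{-54612 + \frac{1}{-263 + 9}} = \frac{1}{-54612 + \frac{1}{-254}} = \frac{1}{-54612 - \frac{1}{254}} = \frac{1}{- \frac{13871449}{254}} = - \frac{254}{13871449}$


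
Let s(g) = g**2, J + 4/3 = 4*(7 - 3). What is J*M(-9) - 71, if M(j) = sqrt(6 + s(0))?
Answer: -71 + 44*sqrt(6)/3 ≈ -35.074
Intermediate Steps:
J = 44/3 (J = -4/3 + 4*(7 - 3) = -4/3 + 4*4 = -4/3 + 16 = 44/3 ≈ 14.667)
M(j) = sqrt(6) (M(j) = sqrt(6 + 0**2) = sqrt(6 + 0) = sqrt(6))
J*M(-9) - 71 = 44*sqrt(6)/3 - 71 = -71 + 44*sqrt(6)/3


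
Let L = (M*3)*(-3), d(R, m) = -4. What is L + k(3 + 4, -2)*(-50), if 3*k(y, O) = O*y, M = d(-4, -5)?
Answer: 808/3 ≈ 269.33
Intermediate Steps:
M = -4
k(y, O) = O*y/3 (k(y, O) = (O*y)/3 = O*y/3)
L = 36 (L = -4*3*(-3) = -12*(-3) = 36)
L + k(3 + 4, -2)*(-50) = 36 + ((⅓)*(-2)*(3 + 4))*(-50) = 36 + ((⅓)*(-2)*7)*(-50) = 36 - 14/3*(-50) = 36 + 700/3 = 808/3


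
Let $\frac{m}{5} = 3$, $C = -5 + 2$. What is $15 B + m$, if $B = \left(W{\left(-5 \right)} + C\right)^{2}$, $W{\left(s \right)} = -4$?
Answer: $750$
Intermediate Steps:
$C = -3$
$m = 15$ ($m = 5 \cdot 3 = 15$)
$B = 49$ ($B = \left(-4 - 3\right)^{2} = \left(-7\right)^{2} = 49$)
$15 B + m = 15 \cdot 49 + 15 = 735 + 15 = 750$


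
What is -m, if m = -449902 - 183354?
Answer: 633256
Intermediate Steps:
m = -633256
-m = -1*(-633256) = 633256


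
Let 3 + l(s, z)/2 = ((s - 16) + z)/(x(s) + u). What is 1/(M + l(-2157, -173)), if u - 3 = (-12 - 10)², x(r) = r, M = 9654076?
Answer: 835/8061150796 ≈ 1.0358e-7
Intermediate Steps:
u = 487 (u = 3 + (-12 - 10)² = 3 + (-22)² = 3 + 484 = 487)
l(s, z) = -6 + 2*(-16 + s + z)/(487 + s) (l(s, z) = -6 + 2*(((s - 16) + z)/(s + 487)) = -6 + 2*(((-16 + s) + z)/(487 + s)) = -6 + 2*((-16 + s + z)/(487 + s)) = -6 + 2*(-16 + s + z)/(487 + s))
1/(M + l(-2157, -173)) = 1/(9654076 + 2*(-1477 - 173 - 2*(-2157))/(487 - 2157)) = 1/(9654076 + 2*(-1477 - 173 + 4314)/(-1670)) = 1/(9654076 + 2*(-1/1670)*2664) = 1/(9654076 - 2664/835) = 1/(8061150796/835) = 835/8061150796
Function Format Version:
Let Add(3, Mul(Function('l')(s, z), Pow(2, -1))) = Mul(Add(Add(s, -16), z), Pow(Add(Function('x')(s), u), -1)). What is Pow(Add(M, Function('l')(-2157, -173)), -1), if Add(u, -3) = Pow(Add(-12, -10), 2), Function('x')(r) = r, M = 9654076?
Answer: Rational(835, 8061150796) ≈ 1.0358e-7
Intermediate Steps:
u = 487 (u = Add(3, Pow(Add(-12, -10), 2)) = Add(3, Pow(-22, 2)) = Add(3, 484) = 487)
Function('l')(s, z) = Add(-6, Mul(2, Pow(Add(487, s), -1), Add(-16, s, z))) (Function('l')(s, z) = Add(-6, Mul(2, Mul(Add(Add(s, -16), z), Pow(Add(s, 487), -1)))) = Add(-6, Mul(2, Mul(Add(Add(-16, s), z), Pow(Add(487, s), -1)))) = Add(-6, Mul(2, Mul(Add(-16, s, z), Pow(Add(487, s), -1)))) = Add(-6, Mul(2, Mul(Pow(Add(487, s), -1), Add(-16, s, z)))) = Add(-6, Mul(2, Pow(Add(487, s), -1), Add(-16, s, z))))
Pow(Add(M, Function('l')(-2157, -173)), -1) = Pow(Add(9654076, Mul(2, Pow(Add(487, -2157), -1), Add(-1477, -173, Mul(-2, -2157)))), -1) = Pow(Add(9654076, Mul(2, Pow(-1670, -1), Add(-1477, -173, 4314))), -1) = Pow(Add(9654076, Mul(2, Rational(-1, 1670), 2664)), -1) = Pow(Add(9654076, Rational(-2664, 835)), -1) = Pow(Rational(8061150796, 835), -1) = Rational(835, 8061150796)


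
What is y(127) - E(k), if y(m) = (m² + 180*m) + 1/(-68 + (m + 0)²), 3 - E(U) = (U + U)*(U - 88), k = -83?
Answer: 1082061693/16061 ≈ 67372.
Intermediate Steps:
E(U) = 3 - 2*U*(-88 + U) (E(U) = 3 - (U + U)*(U - 88) = 3 - 2*U*(-88 + U))
y(m) = m² + 1/(-68 + m²) + 180*m (y(m) = (m² + 180*m) + 1/(-68 + m²) = m² + 1/(-68 + m²) + 180*m)
y(127) - E(k) = (1 + 127⁴ - 12240*127 - 68*127² + 180*127³)/(-68 + 127²) - (3 - 2*(-83)² + 176*(-83)) = (1 + 260144641 - 1554480 - 68*16129 + 180*2048383)/(-68 + 16129) - (3 - 2*6889 - 14608) = (1 + 260144641 - 1554480 - 1096772 + 368708940)/16061 - (3 - 13778 - 14608) = (1/16061)*626202330 - 1*(-28383) = 626202330/16061 + 28383 = 1082061693/16061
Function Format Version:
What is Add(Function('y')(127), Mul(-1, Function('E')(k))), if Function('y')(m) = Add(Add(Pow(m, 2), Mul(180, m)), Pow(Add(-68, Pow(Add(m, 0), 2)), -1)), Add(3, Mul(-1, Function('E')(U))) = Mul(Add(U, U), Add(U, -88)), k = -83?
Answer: Rational(1082061693, 16061) ≈ 67372.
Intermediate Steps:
Function('E')(U) = Add(3, Mul(-2, U, Add(-88, U))) (Function('E')(U) = Add(3, Mul(-1, Mul(Add(U, U), Add(U, -88)))) = Add(3, Mul(-1, Mul(Mul(2, U), Add(-88, U)))) = Add(3, Mul(-1, Mul(2, U, Add(-88, U)))) = Add(3, Mul(-2, U, Add(-88, U))))
Function('y')(m) = Add(Pow(m, 2), Pow(Add(-68, Pow(m, 2)), -1), Mul(180, m)) (Function('y')(m) = Add(Add(Pow(m, 2), Mul(180, m)), Pow(Add(-68, Pow(m, 2)), -1)) = Add(Pow(m, 2), Pow(Add(-68, Pow(m, 2)), -1), Mul(180, m)))
Add(Function('y')(127), Mul(-1, Function('E')(k))) = Add(Mul(Pow(Add(-68, Pow(127, 2)), -1), Add(1, Pow(127, 4), Mul(-12240, 127), Mul(-68, Pow(127, 2)), Mul(180, Pow(127, 3)))), Mul(-1, Add(3, Mul(-2, Pow(-83, 2)), Mul(176, -83)))) = Add(Mul(Pow(Add(-68, 16129), -1), Add(1, 260144641, -1554480, Mul(-68, 16129), Mul(180, 2048383))), Mul(-1, Add(3, Mul(-2, 6889), -14608))) = Add(Mul(Pow(16061, -1), Add(1, 260144641, -1554480, -1096772, 368708940)), Mul(-1, Add(3, -13778, -14608))) = Add(Mul(Rational(1, 16061), 626202330), Mul(-1, -28383)) = Add(Rational(626202330, 16061), 28383) = Rational(1082061693, 16061)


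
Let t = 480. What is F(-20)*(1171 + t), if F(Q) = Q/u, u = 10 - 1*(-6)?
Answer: -8255/4 ≈ -2063.8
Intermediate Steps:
u = 16 (u = 10 + 6 = 16)
F(Q) = Q/16
F(-20)*(1171 + t) = ((1/16)*(-20))*(1171 + 480) = -5/4*1651 = -8255/4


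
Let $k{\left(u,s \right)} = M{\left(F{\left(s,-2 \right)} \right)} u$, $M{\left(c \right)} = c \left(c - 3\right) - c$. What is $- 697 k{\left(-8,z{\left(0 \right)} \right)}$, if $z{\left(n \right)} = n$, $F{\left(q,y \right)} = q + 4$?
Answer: $0$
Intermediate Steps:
$F{\left(q,y \right)} = 4 + q$
$M{\left(c \right)} = - c + c \left(-3 + c\right)$ ($M{\left(c \right)} = c \left(-3 + c\right) - c = - c + c \left(-3 + c\right)$)
$k{\left(u,s \right)} = s u \left(4 + s\right)$ ($k{\left(u,s \right)} = \left(4 + s\right) \left(-4 + \left(4 + s\right)\right) u = \left(4 + s\right) s u = s \left(4 + s\right) u = s u \left(4 + s\right)$)
$- 697 k{\left(-8,z{\left(0 \right)} \right)} = - 697 \cdot 0 \left(-8\right) \left(4 + 0\right) = - 697 \cdot 0 \left(-8\right) 4 = \left(-697\right) 0 = 0$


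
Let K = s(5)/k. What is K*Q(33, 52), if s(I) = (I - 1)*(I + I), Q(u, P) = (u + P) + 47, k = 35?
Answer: 1056/7 ≈ 150.86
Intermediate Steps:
Q(u, P) = 47 + P + u (Q(u, P) = (P + u) + 47 = 47 + P + u)
s(I) = 2*I*(-1 + I) (s(I) = (-1 + I)*(2*I) = 2*I*(-1 + I))
K = 8/7 (K = (2*5*(-1 + 5))/35 = (2*5*4)*(1/35) = 40*(1/35) = 8/7 ≈ 1.1429)
K*Q(33, 52) = 8*(47 + 52 + 33)/7 = (8/7)*132 = 1056/7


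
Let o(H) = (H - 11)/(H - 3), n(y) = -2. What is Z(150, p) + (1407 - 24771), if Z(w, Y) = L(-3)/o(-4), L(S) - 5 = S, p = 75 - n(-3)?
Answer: -350446/15 ≈ -23363.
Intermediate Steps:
o(H) = (-11 + H)/(-3 + H)
p = 77 (p = 75 - 1*(-2) = 75 + 2 = 77)
L(S) = 5 + S
Z(w, Y) = 14/15 (Z(w, Y) = (5 - 3)/(((-11 - 4)/(-3 - 4))) = 2/((-15/(-7))) = 2/((-⅐*(-15))) = 2/(15/7) = 2*(7/15) = 14/15)
Z(150, p) + (1407 - 24771) = 14/15 + (1407 - 24771) = 14/15 - 23364 = -350446/15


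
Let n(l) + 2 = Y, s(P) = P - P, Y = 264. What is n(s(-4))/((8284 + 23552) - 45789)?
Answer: -262/13953 ≈ -0.018777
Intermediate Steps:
s(P) = 0
n(l) = 262 (n(l) = -2 + 264 = 262)
n(s(-4))/((8284 + 23552) - 45789) = 262/((8284 + 23552) - 45789) = 262/(31836 - 45789) = 262/(-13953) = 262*(-1/13953) = -262/13953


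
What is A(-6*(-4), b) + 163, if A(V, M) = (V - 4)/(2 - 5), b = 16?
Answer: 469/3 ≈ 156.33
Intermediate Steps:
A(V, M) = 4/3 - V/3 (A(V, M) = (-4 + V)/(-3) = (-4 + V)*(-1/3) = 4/3 - V/3)
A(-6*(-4), b) + 163 = (4/3 - (-2)*(-4)) + 163 = (4/3 - 1/3*24) + 163 = (4/3 - 8) + 163 = -20/3 + 163 = 469/3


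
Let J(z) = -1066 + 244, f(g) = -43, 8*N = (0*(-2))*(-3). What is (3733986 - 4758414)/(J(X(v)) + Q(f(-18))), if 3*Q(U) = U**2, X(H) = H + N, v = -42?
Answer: 3073284/617 ≈ 4981.0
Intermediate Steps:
N = 0 (N = ((0*(-2))*(-3))/8 = (0*(-3))/8 = (1/8)*0 = 0)
X(H) = H (X(H) = H + 0 = H)
J(z) = -822
Q(U) = U**2/3
(3733986 - 4758414)/(J(X(v)) + Q(f(-18))) = (3733986 - 4758414)/(-822 + (1/3)*(-43)**2) = -1024428/(-822 + (1/3)*1849) = -1024428/(-822 + 1849/3) = -1024428/(-617/3) = -1024428*(-3/617) = 3073284/617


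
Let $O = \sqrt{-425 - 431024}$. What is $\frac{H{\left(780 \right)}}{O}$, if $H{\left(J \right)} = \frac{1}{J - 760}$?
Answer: $- \frac{i \sqrt{431449}}{8628980} \approx - 7.6121 \cdot 10^{-5} i$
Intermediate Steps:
$O = i \sqrt{431449}$ ($O = \sqrt{-431449} = i \sqrt{431449} \approx 656.85 i$)
$H{\left(J \right)} = \frac{1}{-760 + J}$
$\frac{H{\left(780 \right)}}{O} = \frac{1}{\left(-760 + 780\right) i \sqrt{431449}} = \frac{\left(- \frac{1}{431449}\right) i \sqrt{431449}}{20} = - \frac{i \sqrt{431449}}{8628980}$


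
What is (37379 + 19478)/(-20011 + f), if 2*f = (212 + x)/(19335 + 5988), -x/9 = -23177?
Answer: -2879579622/1013268301 ≈ -2.8419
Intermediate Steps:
x = 208593 (x = -9*(-23177) = 208593)
f = 208805/50646 (f = ((212 + 208593)/(19335 + 5988))/2 = (208805/25323)/2 = (208805*(1/25323))/2 = (½)*(208805/25323) = 208805/50646 ≈ 4.1228)
(37379 + 19478)/(-20011 + f) = (37379 + 19478)/(-20011 + 208805/50646) = 56857/(-1013268301/50646) = 56857*(-50646/1013268301) = -2879579622/1013268301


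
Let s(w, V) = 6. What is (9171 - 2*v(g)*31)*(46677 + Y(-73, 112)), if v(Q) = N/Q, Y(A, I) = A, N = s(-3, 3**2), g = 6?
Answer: 424515836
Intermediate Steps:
N = 6
v(Q) = 6/Q
(9171 - 2*v(g)*31)*(46677 + Y(-73, 112)) = (9171 - 12/6*31)*(46677 - 73) = (9171 - 12/6*31)*46604 = (9171 - 2*1*31)*46604 = (9171 - 2*31)*46604 = (9171 - 62)*46604 = 9109*46604 = 424515836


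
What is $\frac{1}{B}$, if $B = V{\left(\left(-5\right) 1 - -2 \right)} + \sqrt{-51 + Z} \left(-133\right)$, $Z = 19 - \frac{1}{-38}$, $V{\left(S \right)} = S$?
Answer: $- \frac{2}{377061} + \frac{7 i \sqrt{570}}{125687} \approx -5.3042 \cdot 10^{-6} + 0.0013297 i$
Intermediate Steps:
$Z = \frac{723}{38}$ ($Z = 19 - - \frac{1}{38} = 19 + \frac{1}{38} = \frac{723}{38} \approx 19.026$)
$B = -3 - \frac{63 i \sqrt{570}}{2}$ ($B = \left(\left(-5\right) 1 - -2\right) + \sqrt{-51 + \frac{723}{38}} \left(-133\right) = \left(-5 + 2\right) + \sqrt{- \frac{1215}{38}} \left(-133\right) = -3 + \frac{9 i \sqrt{570}}{38} \left(-133\right) = -3 - \frac{63 i \sqrt{570}}{2} \approx -3.0 - 752.05 i$)
$\frac{1}{B} = \frac{1}{-3 - \frac{63 i \sqrt{570}}{2}}$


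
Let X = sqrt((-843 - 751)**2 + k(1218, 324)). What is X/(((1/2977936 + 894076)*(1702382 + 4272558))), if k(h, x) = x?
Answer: 1488968*sqrt(635290)/3977071091269286695 ≈ 2.9841e-10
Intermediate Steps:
X = 2*sqrt(635290) (X = sqrt((-843 - 751)**2 + 324) = sqrt((-1594)**2 + 324) = sqrt(2540836 + 324) = sqrt(2541160) = 2*sqrt(635290) ≈ 1594.1)
X/(((1/2977936 + 894076)*(1702382 + 4272558))) = (2*sqrt(635290))/(((1/2977936 + 894076)*(1702382 + 4272558))) = (2*sqrt(635290))/(((1/2977936 + 894076)*5974940)) = (2*sqrt(635290))/(((2662501107137/2977936)*5974940)) = (2*sqrt(635290))/(3977071091269286695/744484) = (2*sqrt(635290))*(744484/3977071091269286695) = 1488968*sqrt(635290)/3977071091269286695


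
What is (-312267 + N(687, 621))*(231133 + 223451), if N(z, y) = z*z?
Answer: 72597973968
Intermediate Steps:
N(z, y) = z²
(-312267 + N(687, 621))*(231133 + 223451) = (-312267 + 687²)*(231133 + 223451) = (-312267 + 471969)*454584 = 159702*454584 = 72597973968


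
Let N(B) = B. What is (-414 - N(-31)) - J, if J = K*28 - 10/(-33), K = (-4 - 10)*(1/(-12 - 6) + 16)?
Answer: 580825/99 ≈ 5866.9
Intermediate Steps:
K = -2009/9 (K = -14*(1/(-18) + 16) = -14*(-1/18 + 16) = -14*287/18 = -2009/9 ≈ -223.22)
J = -618742/99 (J = -2009/9*28 - 10/(-33) = -56252/9 - 10*(-1/33) = -56252/9 + 10/33 = -618742/99 ≈ -6249.9)
(-414 - N(-31)) - J = (-414 - 1*(-31)) - 1*(-618742/99) = (-414 + 31) + 618742/99 = -383 + 618742/99 = 580825/99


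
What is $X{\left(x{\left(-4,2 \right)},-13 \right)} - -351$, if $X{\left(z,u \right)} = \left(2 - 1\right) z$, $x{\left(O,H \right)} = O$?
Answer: $347$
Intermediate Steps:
$X{\left(z,u \right)} = z$ ($X{\left(z,u \right)} = 1 z = z$)
$X{\left(x{\left(-4,2 \right)},-13 \right)} - -351 = -4 - -351 = -4 + 351 = 347$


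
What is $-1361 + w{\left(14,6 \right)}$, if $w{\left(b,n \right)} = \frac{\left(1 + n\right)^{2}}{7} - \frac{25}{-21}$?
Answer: $- \frac{28409}{21} \approx -1352.8$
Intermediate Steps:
$w{\left(b,n \right)} = \frac{25}{21} + \frac{\left(1 + n\right)^{2}}{7}$ ($w{\left(b,n \right)} = \left(1 + n\right)^{2} \cdot \frac{1}{7} - - \frac{25}{21} = \frac{\left(1 + n\right)^{2}}{7} + \frac{25}{21} = \frac{25}{21} + \frac{\left(1 + n\right)^{2}}{7}$)
$-1361 + w{\left(14,6 \right)} = -1361 + \left(\frac{25}{21} + \frac{\left(1 + 6\right)^{2}}{7}\right) = -1361 + \left(\frac{25}{21} + \frac{7^{2}}{7}\right) = -1361 + \left(\frac{25}{21} + \frac{1}{7} \cdot 49\right) = -1361 + \left(\frac{25}{21} + 7\right) = -1361 + \frac{172}{21} = - \frac{28409}{21}$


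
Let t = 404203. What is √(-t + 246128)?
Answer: 5*I*√6323 ≈ 397.59*I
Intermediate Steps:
√(-t + 246128) = √(-1*404203 + 246128) = √(-404203 + 246128) = √(-158075) = 5*I*√6323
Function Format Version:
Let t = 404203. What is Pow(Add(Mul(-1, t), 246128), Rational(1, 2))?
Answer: Mul(5, I, Pow(6323, Rational(1, 2))) ≈ Mul(397.59, I)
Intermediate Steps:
Pow(Add(Mul(-1, t), 246128), Rational(1, 2)) = Pow(Add(Mul(-1, 404203), 246128), Rational(1, 2)) = Pow(Add(-404203, 246128), Rational(1, 2)) = Pow(-158075, Rational(1, 2)) = Mul(5, I, Pow(6323, Rational(1, 2)))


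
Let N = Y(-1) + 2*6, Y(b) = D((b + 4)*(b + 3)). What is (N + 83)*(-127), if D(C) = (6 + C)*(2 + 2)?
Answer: -18161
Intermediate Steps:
D(C) = 24 + 4*C (D(C) = (6 + C)*4 = 24 + 4*C)
Y(b) = 24 + 4*(3 + b)*(4 + b) (Y(b) = 24 + 4*((b + 4)*(b + 3)) = 24 + 4*((4 + b)*(3 + b)) = 24 + 4*((3 + b)*(4 + b)) = 24 + 4*(3 + b)*(4 + b))
N = 60 (N = (72 + 4*(-1)² + 28*(-1)) + 2*6 = (72 + 4*1 - 28) + 12 = (72 + 4 - 28) + 12 = 48 + 12 = 60)
(N + 83)*(-127) = (60 + 83)*(-127) = 143*(-127) = -18161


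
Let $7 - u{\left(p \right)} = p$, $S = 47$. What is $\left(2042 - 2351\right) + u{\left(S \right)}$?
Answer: $-349$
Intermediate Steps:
$u{\left(p \right)} = 7 - p$
$\left(2042 - 2351\right) + u{\left(S \right)} = \left(2042 - 2351\right) + \left(7 - 47\right) = -309 + \left(7 - 47\right) = -309 - 40 = -349$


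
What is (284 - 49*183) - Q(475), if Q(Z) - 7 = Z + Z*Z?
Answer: -234790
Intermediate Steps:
Q(Z) = 7 + Z + Z² (Q(Z) = 7 + (Z + Z*Z) = 7 + (Z + Z²) = 7 + Z + Z²)
(284 - 49*183) - Q(475) = (284 - 49*183) - (7 + 475 + 475²) = (284 - 8967) - (7 + 475 + 225625) = -8683 - 1*226107 = -8683 - 226107 = -234790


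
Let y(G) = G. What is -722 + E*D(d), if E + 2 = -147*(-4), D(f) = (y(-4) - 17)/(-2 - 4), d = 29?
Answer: 1329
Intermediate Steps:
D(f) = 7/2 (D(f) = (-4 - 17)/(-2 - 4) = -21/(-6) = -21*(-1/6) = 7/2)
E = 586 (E = -2 - 147*(-4) = -2 + 588 = 586)
-722 + E*D(d) = -722 + 586*(7/2) = -722 + 2051 = 1329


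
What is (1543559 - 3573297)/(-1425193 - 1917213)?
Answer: 1014869/1671203 ≈ 0.60727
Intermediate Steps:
(1543559 - 3573297)/(-1425193 - 1917213) = -2029738/(-3342406) = -2029738*(-1/3342406) = 1014869/1671203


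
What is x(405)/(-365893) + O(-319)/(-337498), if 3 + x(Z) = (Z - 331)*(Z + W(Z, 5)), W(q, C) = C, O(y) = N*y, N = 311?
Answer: 26061201811/123488155714 ≈ 0.21104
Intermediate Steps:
O(y) = 311*y
x(Z) = -3 + (-331 + Z)*(5 + Z) (x(Z) = -3 + (Z - 331)*(Z + 5) = -3 + (-331 + Z)*(5 + Z))
x(405)/(-365893) + O(-319)/(-337498) = (-1658 + 405² - 326*405)/(-365893) + (311*(-319))/(-337498) = (-1658 + 164025 - 132030)*(-1/365893) - 99209*(-1/337498) = 30337*(-1/365893) + 99209/337498 = -30337/365893 + 99209/337498 = 26061201811/123488155714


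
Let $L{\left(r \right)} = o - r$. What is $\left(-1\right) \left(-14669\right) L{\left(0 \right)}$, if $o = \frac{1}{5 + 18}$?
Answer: $\frac{14669}{23} \approx 637.78$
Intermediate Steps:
$o = \frac{1}{23} \approx 0.043478$
$L{\left(r \right)} = \frac{1}{23} - r$
$\left(-1\right) \left(-14669\right) L{\left(0 \right)} = \left(-1\right) \left(-14669\right) \left(\frac{1}{23} - 0\right) = 14669 \left(\frac{1}{23} + 0\right) = 14669 \cdot \frac{1}{23} = \frac{14669}{23}$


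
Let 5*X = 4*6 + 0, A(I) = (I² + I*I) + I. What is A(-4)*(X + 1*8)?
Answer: 1792/5 ≈ 358.40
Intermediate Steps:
A(I) = I + 2*I² (A(I) = (I² + I²) + I = 2*I² + I = I + 2*I²)
X = 24/5 (X = (4*6 + 0)/5 = (24 + 0)/5 = (⅕)*24 = 24/5 ≈ 4.8000)
A(-4)*(X + 1*8) = (-4*(1 + 2*(-4)))*(24/5 + 1*8) = (-4*(1 - 8))*(24/5 + 8) = -4*(-7)*(64/5) = 28*(64/5) = 1792/5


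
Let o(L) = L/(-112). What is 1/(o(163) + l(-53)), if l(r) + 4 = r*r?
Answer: 112/313997 ≈ 0.00035669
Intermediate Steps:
o(L) = -L/112 (o(L) = L*(-1/112) = -L/112)
l(r) = -4 + r² (l(r) = -4 + r*r = -4 + r²)
1/(o(163) + l(-53)) = 1/(-1/112*163 + (-4 + (-53)²)) = 1/(-163/112 + (-4 + 2809)) = 1/(-163/112 + 2805) = 1/(313997/112) = 112/313997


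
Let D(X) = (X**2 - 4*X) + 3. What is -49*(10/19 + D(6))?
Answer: -14455/19 ≈ -760.79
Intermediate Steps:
D(X) = 3 + X**2 - 4*X
-49*(10/19 + D(6)) = -49*(10/19 + (3 + 6**2 - 4*6)) = -49*(10*(1/19) + (3 + 36 - 24)) = -49*(10/19 + 15) = -49*295/19 = -14455/19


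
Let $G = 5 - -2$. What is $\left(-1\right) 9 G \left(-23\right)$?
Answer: $1449$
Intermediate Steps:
$G = 7$ ($G = 5 + 2 = 7$)
$\left(-1\right) 9 G \left(-23\right) = \left(-1\right) 9 \cdot 7 \left(-23\right) = \left(-9\right) 7 \left(-23\right) = \left(-63\right) \left(-23\right) = 1449$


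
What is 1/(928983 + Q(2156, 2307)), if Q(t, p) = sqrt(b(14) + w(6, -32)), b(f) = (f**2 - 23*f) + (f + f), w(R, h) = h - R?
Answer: 928983/863009414425 - 2*I*sqrt(34)/863009414425 ≈ 1.0764e-6 - 1.3513e-11*I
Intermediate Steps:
b(f) = f**2 - 21*f (b(f) = (f**2 - 23*f) + 2*f = f**2 - 21*f)
Q(t, p) = 2*I*sqrt(34) (Q(t, p) = sqrt(14*(-21 + 14) + (-32 - 1*6)) = sqrt(14*(-7) + (-32 - 6)) = sqrt(-98 - 38) = sqrt(-136) = 2*I*sqrt(34))
1/(928983 + Q(2156, 2307)) = 1/(928983 + 2*I*sqrt(34))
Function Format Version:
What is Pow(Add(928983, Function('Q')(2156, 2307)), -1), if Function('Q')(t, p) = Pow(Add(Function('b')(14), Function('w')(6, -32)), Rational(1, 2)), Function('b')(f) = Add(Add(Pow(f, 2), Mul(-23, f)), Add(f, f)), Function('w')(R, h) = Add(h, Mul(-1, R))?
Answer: Add(Rational(928983, 863009414425), Mul(Rational(-2, 863009414425), I, Pow(34, Rational(1, 2)))) ≈ Add(1.0764e-6, Mul(-1.3513e-11, I))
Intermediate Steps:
Function('b')(f) = Add(Pow(f, 2), Mul(-21, f)) (Function('b')(f) = Add(Add(Pow(f, 2), Mul(-23, f)), Mul(2, f)) = Add(Pow(f, 2), Mul(-21, f)))
Function('Q')(t, p) = Mul(2, I, Pow(34, Rational(1, 2))) (Function('Q')(t, p) = Pow(Add(Mul(14, Add(-21, 14)), Add(-32, Mul(-1, 6))), Rational(1, 2)) = Pow(Add(Mul(14, -7), Add(-32, -6)), Rational(1, 2)) = Pow(Add(-98, -38), Rational(1, 2)) = Pow(-136, Rational(1, 2)) = Mul(2, I, Pow(34, Rational(1, 2))))
Pow(Add(928983, Function('Q')(2156, 2307)), -1) = Pow(Add(928983, Mul(2, I, Pow(34, Rational(1, 2)))), -1)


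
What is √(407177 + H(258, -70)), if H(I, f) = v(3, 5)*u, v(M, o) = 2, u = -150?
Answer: √406877 ≈ 637.87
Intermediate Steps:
H(I, f) = -300 (H(I, f) = 2*(-150) = -300)
√(407177 + H(258, -70)) = √(407177 - 300) = √406877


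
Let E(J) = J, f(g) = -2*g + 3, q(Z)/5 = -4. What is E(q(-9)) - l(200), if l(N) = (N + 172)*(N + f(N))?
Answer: 73264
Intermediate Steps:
q(Z) = -20 (q(Z) = 5*(-4) = -20)
f(g) = 3 - 2*g
l(N) = (3 - N)*(172 + N) (l(N) = (N + 172)*(N + (3 - 2*N)) = (172 + N)*(3 - N) = (3 - N)*(172 + N))
E(q(-9)) - l(200) = -20 - (516 - 1*200**2 - 169*200) = -20 - (516 - 1*40000 - 33800) = -20 - (516 - 40000 - 33800) = -20 - 1*(-73284) = -20 + 73284 = 73264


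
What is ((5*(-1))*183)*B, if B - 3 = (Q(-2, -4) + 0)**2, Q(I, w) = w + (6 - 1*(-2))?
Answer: -17385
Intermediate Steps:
Q(I, w) = 8 + w (Q(I, w) = w + (6 + 2) = w + 8 = 8 + w)
B = 19 (B = 3 + ((8 - 4) + 0)**2 = 3 + (4 + 0)**2 = 3 + 4**2 = 3 + 16 = 19)
((5*(-1))*183)*B = ((5*(-1))*183)*19 = -5*183*19 = -915*19 = -17385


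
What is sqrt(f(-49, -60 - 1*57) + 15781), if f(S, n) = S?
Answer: 6*sqrt(437) ≈ 125.43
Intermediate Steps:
sqrt(f(-49, -60 - 1*57) + 15781) = sqrt(-49 + 15781) = sqrt(15732) = 6*sqrt(437)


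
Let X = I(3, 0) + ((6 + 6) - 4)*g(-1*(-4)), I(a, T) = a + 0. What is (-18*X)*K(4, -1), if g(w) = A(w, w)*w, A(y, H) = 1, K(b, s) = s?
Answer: 630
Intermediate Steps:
I(a, T) = a
g(w) = w (g(w) = 1*w = w)
X = 35 (X = 3 + ((6 + 6) - 4)*(-1*(-4)) = 3 + (12 - 4)*4 = 3 + 8*4 = 3 + 32 = 35)
(-18*X)*K(4, -1) = -18*35*(-1) = -630*(-1) = 630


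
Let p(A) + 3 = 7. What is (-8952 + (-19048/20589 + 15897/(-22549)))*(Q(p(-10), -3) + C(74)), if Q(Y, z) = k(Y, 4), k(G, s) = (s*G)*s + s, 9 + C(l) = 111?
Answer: -706660168460690/464261361 ≈ -1.5221e+6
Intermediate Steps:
C(l) = 102 (C(l) = -9 + 111 = 102)
p(A) = 4 (p(A) = -3 + 7 = 4)
k(G, s) = s + G*s**2 (k(G, s) = (G*s)*s + s = G*s**2 + s = s + G*s**2)
Q(Y, z) = 4 + 16*Y (Q(Y, z) = 4*(1 + Y*4) = 4*(1 + 4*Y) = 4 + 16*Y)
(-8952 + (-19048/20589 + 15897/(-22549)))*(Q(p(-10), -3) + C(74)) = (-8952 + (-19048/20589 + 15897/(-22549)))*((4 + 16*4) + 102) = (-8952 + (-19048*1/20589 + 15897*(-1/22549)))*((4 + 64) + 102) = (-8952 + (-19048/20589 - 15897/22549))*(68 + 102) = (-8952 - 756816685/464261361)*170 = -4156824520357/464261361*170 = -706660168460690/464261361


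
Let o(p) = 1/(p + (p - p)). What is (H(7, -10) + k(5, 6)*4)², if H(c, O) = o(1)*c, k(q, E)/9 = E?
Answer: 49729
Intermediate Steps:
o(p) = 1/p (o(p) = 1/(p + 0) = 1/p)
k(q, E) = 9*E
H(c, O) = c (H(c, O) = c/1 = 1*c = c)
(H(7, -10) + k(5, 6)*4)² = (7 + (9*6)*4)² = (7 + 54*4)² = (7 + 216)² = 223² = 49729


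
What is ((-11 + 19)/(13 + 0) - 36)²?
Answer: 211600/169 ≈ 1252.1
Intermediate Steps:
((-11 + 19)/(13 + 0) - 36)² = (8/13 - 36)² = (-460/13)² = 211600/169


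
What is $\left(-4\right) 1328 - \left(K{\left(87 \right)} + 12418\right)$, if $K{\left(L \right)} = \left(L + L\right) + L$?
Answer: $-17991$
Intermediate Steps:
$K{\left(L \right)} = 3 L$ ($K{\left(L \right)} = 2 L + L = 3 L$)
$\left(-4\right) 1328 - \left(K{\left(87 \right)} + 12418\right) = \left(-4\right) 1328 - \left(3 \cdot 87 + 12418\right) = -5312 - \left(261 + 12418\right) = -5312 - 12679 = -17991$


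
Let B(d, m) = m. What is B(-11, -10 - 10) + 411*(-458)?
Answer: -188258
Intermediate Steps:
B(-11, -10 - 10) + 411*(-458) = (-10 - 10) + 411*(-458) = -20 - 188238 = -188258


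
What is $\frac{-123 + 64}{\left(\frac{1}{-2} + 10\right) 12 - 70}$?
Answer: $- \frac{59}{44} \approx -1.3409$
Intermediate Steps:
$\frac{-123 + 64}{\left(\frac{1}{-2} + 10\right) 12 - 70} = - \frac{59}{\left(- \frac{1}{2} + 10\right) 12 - 70} = - \frac{59}{\frac{19}{2} \cdot 12 - 70} = - \frac{59}{114 - 70} = - \frac{59}{44}$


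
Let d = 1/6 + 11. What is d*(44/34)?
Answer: 737/51 ≈ 14.451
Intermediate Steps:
d = 67/6 (d = 1/6 + 11 = 67/6 ≈ 11.167)
d*(44/34) = 67*(44/34)/6 = 67*(44*(1/34))/6 = (67/6)*(22/17) = 737/51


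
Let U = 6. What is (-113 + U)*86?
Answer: -9202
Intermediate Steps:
(-113 + U)*86 = (-113 + 6)*86 = -107*86 = -9202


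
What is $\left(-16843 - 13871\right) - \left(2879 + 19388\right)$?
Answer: $-52981$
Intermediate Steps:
$\left(-16843 - 13871\right) - \left(2879 + 19388\right) = \left(-16843 - 13871\right) - 22267 = -30714 - 22267 = -52981$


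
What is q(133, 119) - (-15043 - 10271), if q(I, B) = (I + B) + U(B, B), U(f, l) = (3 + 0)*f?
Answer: 25923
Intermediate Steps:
U(f, l) = 3*f
q(I, B) = I + 4*B (q(I, B) = (I + B) + 3*B = (B + I) + 3*B = I + 4*B)
q(133, 119) - (-15043 - 10271) = (133 + 4*119) - (-15043 - 10271) = (133 + 476) - 1*(-25314) = 609 + 25314 = 25923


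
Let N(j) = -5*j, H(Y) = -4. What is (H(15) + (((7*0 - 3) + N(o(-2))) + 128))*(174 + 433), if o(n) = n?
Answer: 79517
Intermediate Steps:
(H(15) + (((7*0 - 3) + N(o(-2))) + 128))*(174 + 433) = (-4 + (((7*0 - 3) - 5*(-2)) + 128))*(174 + 433) = (-4 + (((0 - 3) + 10) + 128))*607 = (-4 + ((-3 + 10) + 128))*607 = (-4 + (7 + 128))*607 = (-4 + 135)*607 = 131*607 = 79517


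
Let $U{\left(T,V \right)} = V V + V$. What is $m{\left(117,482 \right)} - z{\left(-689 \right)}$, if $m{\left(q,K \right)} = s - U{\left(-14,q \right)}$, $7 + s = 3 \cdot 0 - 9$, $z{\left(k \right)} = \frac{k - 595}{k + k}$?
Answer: $- \frac{9524000}{689} \approx -13823.0$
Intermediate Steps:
$z{\left(k \right)} = \frac{-595 + k}{2 k}$
$U{\left(T,V \right)} = V + V^{2}$ ($U{\left(T,V \right)} = V^{2} + V = V + V^{2}$)
$s = -16$ ($s = -7 + \left(3 \cdot 0 - 9\right) = -7 + \left(0 - 9\right) = -7 - 9 = -16$)
$m{\left(q,K \right)} = -16 - q \left(1 + q\right)$
$m{\left(117,482 \right)} - z{\left(-689 \right)} = \left(-16 - 117 \left(1 + 117\right)\right) - \frac{-595 - 689}{2 \left(-689\right)} = \left(-16 - 117 \cdot 118\right) - \frac{1}{2} \left(- \frac{1}{689}\right) \left(-1284\right) = \left(-16 - 13806\right) - \frac{642}{689} = -13822 - \frac{642}{689} = - \frac{9524000}{689}$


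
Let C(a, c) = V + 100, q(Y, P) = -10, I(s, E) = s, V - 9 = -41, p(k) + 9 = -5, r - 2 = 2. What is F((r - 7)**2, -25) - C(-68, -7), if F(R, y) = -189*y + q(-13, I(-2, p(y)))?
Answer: 4647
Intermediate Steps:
r = 4 (r = 2 + 2 = 4)
p(k) = -14 (p(k) = -9 - 5 = -14)
V = -32 (V = 9 - 41 = -32)
C(a, c) = 68 (C(a, c) = -32 + 100 = 68)
F(R, y) = -10 - 189*y (F(R, y) = -189*y - 10 = -10 - 189*y)
F((r - 7)**2, -25) - C(-68, -7) = (-10 - 189*(-25)) - 1*68 = (-10 + 4725) - 68 = 4715 - 68 = 4647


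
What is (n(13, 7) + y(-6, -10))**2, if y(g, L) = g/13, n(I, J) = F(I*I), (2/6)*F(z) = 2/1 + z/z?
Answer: 12321/169 ≈ 72.905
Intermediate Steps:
F(z) = 9 (F(z) = 3*(2/1 + z/z) = 3*(2*1 + 1) = 3*(2 + 1) = 3*3 = 9)
n(I, J) = 9
y(g, L) = g/13 (y(g, L) = g*(1/13) = g/13)
(n(13, 7) + y(-6, -10))**2 = (9 + (1/13)*(-6))**2 = (9 - 6/13)**2 = (111/13)**2 = 12321/169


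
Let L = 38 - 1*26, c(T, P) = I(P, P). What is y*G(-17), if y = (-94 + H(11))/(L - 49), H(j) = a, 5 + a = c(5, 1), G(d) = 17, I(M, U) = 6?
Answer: 1581/37 ≈ 42.730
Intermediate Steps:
c(T, P) = 6
a = 1 (a = -5 + 6 = 1)
H(j) = 1
L = 12 (L = 38 - 26 = 12)
y = 93/37 (y = (-94 + 1)/(12 - 49) = -93/(-37) = -93*(-1/37) = 93/37 ≈ 2.5135)
y*G(-17) = (93/37)*17 = 1581/37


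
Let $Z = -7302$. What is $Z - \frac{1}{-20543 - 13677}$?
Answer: $- \frac{249874439}{34220} \approx -7302.0$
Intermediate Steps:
$Z - \frac{1}{-20543 - 13677} = -7302 - \frac{1}{-20543 - 13677} = -7302 - \frac{1}{-34220} = -7302 - - \frac{1}{34220} = -7302 + \frac{1}{34220} = - \frac{249874439}{34220}$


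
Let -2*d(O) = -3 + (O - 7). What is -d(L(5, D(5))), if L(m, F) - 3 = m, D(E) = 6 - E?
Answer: -1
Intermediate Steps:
L(m, F) = 3 + m
d(O) = 5 - O/2 (d(O) = -(-3 + (O - 7))/2 = -(-3 + (-7 + O))/2 = -(-10 + O)/2 = 5 - O/2)
-d(L(5, D(5))) = -(5 - (3 + 5)/2) = -(5 - 1/2*8) = -(5 - 4) = -1*1 = -1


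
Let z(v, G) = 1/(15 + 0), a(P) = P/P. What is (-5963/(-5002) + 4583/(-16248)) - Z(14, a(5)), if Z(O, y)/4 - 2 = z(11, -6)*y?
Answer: -1494724939/203181240 ≈ -7.3566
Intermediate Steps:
a(P) = 1
z(v, G) = 1/15
Z(O, y) = 8 + 4*y/15 (Z(O, y) = 8 + 4*(y/15) = 8 + 4*y/15)
(-5963/(-5002) + 4583/(-16248)) - Z(14, a(5)) = (-5963/(-5002) + 4583/(-16248)) - (8 + (4/15)*1) = (-5963*(-1/5002) + 4583*(-1/16248)) - (8 + 4/15) = (5963/5002 - 4583/16248) - 1*124/15 = 36981329/40636248 - 124/15 = -1494724939/203181240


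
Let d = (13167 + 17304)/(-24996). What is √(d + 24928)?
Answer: √432618142937/4166 ≈ 157.88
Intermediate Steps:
d = -10157/8332 (d = 30471*(-1/24996) = -10157/8332 ≈ -1.2190)
√(d + 24928) = √(-10157/8332 + 24928) = √(207689939/8332) = √432618142937/4166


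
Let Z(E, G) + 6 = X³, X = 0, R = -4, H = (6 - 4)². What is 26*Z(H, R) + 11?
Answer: -145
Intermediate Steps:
H = 4 (H = 2² = 4)
Z(E, G) = -6 (Z(E, G) = -6 + 0³ = -6 + 0 = -6)
26*Z(H, R) + 11 = 26*(-6) + 11 = -156 + 11 = -145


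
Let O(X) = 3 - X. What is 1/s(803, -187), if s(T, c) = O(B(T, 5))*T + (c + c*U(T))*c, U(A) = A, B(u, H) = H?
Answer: 1/28113470 ≈ 3.5570e-8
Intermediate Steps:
s(T, c) = -2*T + c*(c + T*c) (s(T, c) = (3 - 1*5)*T + (c + c*T)*c = (3 - 5)*T + (c + T*c)*c = -2*T + c*(c + T*c))
1/s(803, -187) = 1/((-187)**2 - 2*803 + 803*(-187)**2) = 1/(34969 - 1606 + 803*34969) = 1/(34969 - 1606 + 28080107) = 1/28113470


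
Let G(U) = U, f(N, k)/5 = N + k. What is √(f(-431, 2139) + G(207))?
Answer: √8747 ≈ 93.525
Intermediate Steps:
f(N, k) = 5*N + 5*k (f(N, k) = 5*(N + k) = 5*N + 5*k)
√(f(-431, 2139) + G(207)) = √((5*(-431) + 5*2139) + 207) = √((-2155 + 10695) + 207) = √(8540 + 207) = √8747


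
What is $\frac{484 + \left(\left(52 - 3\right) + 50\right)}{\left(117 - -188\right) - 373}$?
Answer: $- \frac{583}{68} \approx -8.5735$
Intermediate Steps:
$\frac{484 + \left(\left(52 - 3\right) + 50\right)}{\left(117 - -188\right) - 373} = \frac{484 + \left(\left(52 - 3\right) + 50\right)}{\left(117 + 188\right) - 373} = \frac{484 + \left(49 + 50\right)}{305 - 373} = \frac{484 + 99}{-68} = 583 \left(- \frac{1}{68}\right) = - \frac{583}{68}$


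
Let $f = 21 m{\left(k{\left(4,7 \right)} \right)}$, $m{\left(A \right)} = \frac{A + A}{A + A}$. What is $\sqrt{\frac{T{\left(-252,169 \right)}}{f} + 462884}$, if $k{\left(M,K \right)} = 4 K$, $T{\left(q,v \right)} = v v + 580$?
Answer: $\frac{\sqrt{4178445}}{3} \approx 681.38$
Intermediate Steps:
$T{\left(q,v \right)} = 580 + v^{2}$ ($T{\left(q,v \right)} = v^{2} + 580 = 580 + v^{2}$)
$m{\left(A \right)} = 1$ ($m{\left(A \right)} = \frac{2 A}{2 A} = 2 A \frac{1}{2 A} = 1$)
$f = 21$ ($f = 21 \cdot 1 = 21$)
$\sqrt{\frac{T{\left(-252,169 \right)}}{f} + 462884} = \sqrt{\frac{580 + 169^{2}}{21} + 462884} = \sqrt{\left(580 + 28561\right) \frac{1}{21} + 462884} = \sqrt{29141 \cdot \frac{1}{21} + 462884} = \sqrt{\frac{4163}{3} + 462884} = \sqrt{\frac{1392815}{3}} = \frac{\sqrt{4178445}}{3}$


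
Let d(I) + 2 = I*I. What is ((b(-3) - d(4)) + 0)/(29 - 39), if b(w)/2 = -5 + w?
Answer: 3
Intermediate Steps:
d(I) = -2 + I² (d(I) = -2 + I*I = -2 + I²)
b(w) = -10 + 2*w (b(w) = 2*(-5 + w) = -10 + 2*w)
((b(-3) - d(4)) + 0)/(29 - 39) = (((-10 + 2*(-3)) - (-2 + 4²)) + 0)/(29 - 39) = (((-10 - 6) - (-2 + 16)) + 0)/(-10) = ((-16 - 1*14) + 0)*(-⅒) = ((-16 - 14) + 0)*(-⅒) = (-30 + 0)*(-⅒) = -30*(-⅒) = 3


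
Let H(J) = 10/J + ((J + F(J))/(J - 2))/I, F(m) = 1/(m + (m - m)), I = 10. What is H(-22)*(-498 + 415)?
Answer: 31789/1056 ≈ 30.103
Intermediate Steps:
F(m) = 1/m (F(m) = 1/(m + 0) = 1/m)
H(J) = 10/J + (J + 1/J)/(10*(-2 + J)) (H(J) = 10/J + ((J + 1/J)/(J - 2))/10 = 10/J + ((J + 1/J)/(-2 + J))*(1/10) = 10/J + (J + 1/J)/(10*(-2 + J)))
H(-22)*(-498 + 415) = ((1/10)*(-199 + (-22)**2 + 100*(-22))/(-22*(-2 - 22)))*(-498 + 415) = ((1/10)*(-1/22)*(-199 + 484 - 2200)/(-24))*(-83) = ((1/10)*(-1/22)*(-1/24)*(-1915))*(-83) = -383/1056*(-83) = 31789/1056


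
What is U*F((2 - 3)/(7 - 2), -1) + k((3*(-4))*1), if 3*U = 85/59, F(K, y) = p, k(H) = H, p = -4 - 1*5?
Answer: -963/59 ≈ -16.322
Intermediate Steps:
p = -9 (p = -4 - 5 = -9)
F(K, y) = -9
U = 85/177 (U = (85/59)/3 = (85*(1/59))/3 = (1/3)*(85/59) = 85/177 ≈ 0.48023)
U*F((2 - 3)/(7 - 2), -1) + k((3*(-4))*1) = (85/177)*(-9) + (3*(-4))*1 = -255/59 - 12*1 = -255/59 - 12 = -963/59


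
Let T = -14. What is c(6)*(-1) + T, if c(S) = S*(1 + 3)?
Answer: -38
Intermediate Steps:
c(S) = 4*S (c(S) = S*4 = 4*S)
c(6)*(-1) + T = (4*6)*(-1) - 14 = 24*(-1) - 14 = -24 - 14 = -38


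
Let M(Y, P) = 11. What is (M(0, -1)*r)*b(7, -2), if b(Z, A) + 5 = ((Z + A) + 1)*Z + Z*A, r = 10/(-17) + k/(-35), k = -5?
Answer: -13409/119 ≈ -112.68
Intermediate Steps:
r = -53/119 (r = 10/(-17) - 5/(-35) = 10*(-1/17) - 5*(-1/35) = -10/17 + ⅐ = -53/119 ≈ -0.44538)
b(Z, A) = -5 + A*Z + Z*(1 + A + Z) (b(Z, A) = -5 + (((Z + A) + 1)*Z + Z*A) = -5 + (((A + Z) + 1)*Z + A*Z) = -5 + ((1 + A + Z)*Z + A*Z) = -5 + (Z*(1 + A + Z) + A*Z) = -5 + (A*Z + Z*(1 + A + Z)) = -5 + A*Z + Z*(1 + A + Z))
(M(0, -1)*r)*b(7, -2) = (11*(-53/119))*(-5 + 7 + 7² + 2*(-2)*7) = -583*(-5 + 7 + 49 - 28)/119 = -583/119*23 = -13409/119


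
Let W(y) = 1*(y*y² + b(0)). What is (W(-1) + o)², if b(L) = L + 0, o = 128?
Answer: 16129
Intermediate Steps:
b(L) = L
W(y) = y³ (W(y) = 1*(y*y² + 0) = 1*(y³ + 0) = 1*y³ = y³)
(W(-1) + o)² = ((-1)³ + 128)² = (-1 + 128)² = 127² = 16129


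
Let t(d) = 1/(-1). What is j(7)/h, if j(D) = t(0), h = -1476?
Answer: 1/1476 ≈ 0.00067751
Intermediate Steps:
t(d) = -1
j(D) = -1
j(7)/h = -1/(-1476) = -1*(-1/1476) = 1/1476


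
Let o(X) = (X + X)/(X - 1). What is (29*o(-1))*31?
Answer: 899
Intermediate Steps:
o(X) = 2*X/(-1 + X) (o(X) = (2*X)/(-1 + X) = 2*X/(-1 + X))
(29*o(-1))*31 = (29*(2*(-1)/(-1 - 1)))*31 = (29*(2*(-1)/(-2)))*31 = (29*(2*(-1)*(-1/2)))*31 = (29*1)*31 = 29*31 = 899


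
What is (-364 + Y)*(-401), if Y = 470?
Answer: -42506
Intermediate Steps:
(-364 + Y)*(-401) = (-364 + 470)*(-401) = 106*(-401) = -42506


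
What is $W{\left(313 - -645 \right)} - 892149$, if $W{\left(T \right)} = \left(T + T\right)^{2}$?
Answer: $2778907$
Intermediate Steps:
$W{\left(T \right)} = 4 T^{2}$ ($W{\left(T \right)} = \left(2 T\right)^{2} = 4 T^{2}$)
$W{\left(313 - -645 \right)} - 892149 = 4 \left(313 - -645\right)^{2} - 892149 = 4 \left(313 + 645\right)^{2} - 892149 = 4 \cdot 958^{2} - 892149 = 4 \cdot 917764 - 892149 = 3671056 - 892149 = 2778907$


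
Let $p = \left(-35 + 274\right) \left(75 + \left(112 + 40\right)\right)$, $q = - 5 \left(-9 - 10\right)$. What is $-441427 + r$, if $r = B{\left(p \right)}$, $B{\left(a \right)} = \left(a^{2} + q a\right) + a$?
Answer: $2948154870$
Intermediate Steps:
$q = 95$ ($q = \left(-5\right) \left(-19\right) = 95$)
$p = 54253$ ($p = 239 \left(75 + 152\right) = 239 \cdot 227 = 54253$)
$B{\left(a \right)} = a^{2} + 96 a$ ($B{\left(a \right)} = \left(a^{2} + 95 a\right) + a = a^{2} + 96 a$)
$r = 2948596297$ ($r = 54253 \left(96 + 54253\right) = 54253 \cdot 54349 = 2948596297$)
$-441427 + r = -441427 + 2948596297 = 2948154870$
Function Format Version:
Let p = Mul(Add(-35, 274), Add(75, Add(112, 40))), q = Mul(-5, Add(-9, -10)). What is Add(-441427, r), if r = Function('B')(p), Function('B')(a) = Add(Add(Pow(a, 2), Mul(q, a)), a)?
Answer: 2948154870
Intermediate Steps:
q = 95 (q = Mul(-5, -19) = 95)
p = 54253 (p = Mul(239, Add(75, 152)) = Mul(239, 227) = 54253)
Function('B')(a) = Add(Pow(a, 2), Mul(96, a)) (Function('B')(a) = Add(Add(Pow(a, 2), Mul(95, a)), a) = Add(Pow(a, 2), Mul(96, a)))
r = 2948596297 (r = Mul(54253, Add(96, 54253)) = Mul(54253, 54349) = 2948596297)
Add(-441427, r) = Add(-441427, 2948596297) = 2948154870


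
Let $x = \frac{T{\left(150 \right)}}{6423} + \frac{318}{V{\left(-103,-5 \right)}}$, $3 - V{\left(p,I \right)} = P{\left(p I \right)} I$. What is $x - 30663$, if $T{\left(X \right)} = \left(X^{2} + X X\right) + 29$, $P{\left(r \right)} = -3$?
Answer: $- \frac{394147259}{12846} \approx -30683.0$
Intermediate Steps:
$V{\left(p,I \right)} = 3 + 3 I$ ($V{\left(p,I \right)} = 3 - - 3 I = 3 + 3 I$)
$T{\left(X \right)} = 29 + 2 X^{2}$ ($T{\left(X \right)} = \left(X^{2} + X^{2}\right) + 29 = 2 X^{2} + 29 = 29 + 2 X^{2}$)
$x = - \frac{250361}{12846}$ ($x = \frac{29 + 2 \cdot 150^{2}}{6423} + \frac{318}{3 + 3 \left(-5\right)} = \left(29 + 2 \cdot 22500\right) \frac{1}{6423} + \frac{318}{3 - 15} = \left(29 + 45000\right) \frac{1}{6423} + \frac{318}{-12} = 45029 \cdot \frac{1}{6423} + 318 \left(- \frac{1}{12}\right) = \frac{45029}{6423} - \frac{53}{2} = - \frac{250361}{12846} \approx -19.489$)
$x - 30663 = - \frac{250361}{12846} - 30663 = - \frac{394147259}{12846}$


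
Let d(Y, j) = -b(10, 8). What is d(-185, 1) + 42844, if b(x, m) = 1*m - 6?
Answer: 42842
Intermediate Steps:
b(x, m) = -6 + m (b(x, m) = m - 6 = -6 + m)
d(Y, j) = -2 (d(Y, j) = -(-6 + 8) = -1*2 = -2)
d(-185, 1) + 42844 = -2 + 42844 = 42842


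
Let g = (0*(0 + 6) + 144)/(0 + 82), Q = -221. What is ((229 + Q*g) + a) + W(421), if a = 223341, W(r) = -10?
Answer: 9150048/41 ≈ 2.2317e+5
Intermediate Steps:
g = 72/41 (g = (0*6 + 144)/82 = (0 + 144)*(1/82) = 144*(1/82) = 72/41 ≈ 1.7561)
((229 + Q*g) + a) + W(421) = ((229 - 221*72/41) + 223341) - 10 = ((229 - 15912/41) + 223341) - 10 = (-6523/41 + 223341) - 10 = 9150458/41 - 10 = 9150048/41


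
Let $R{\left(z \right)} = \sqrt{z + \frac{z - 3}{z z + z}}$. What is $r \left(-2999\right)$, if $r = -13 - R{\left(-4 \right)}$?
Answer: $38987 + \frac{2999 i \sqrt{165}}{6} \approx 38987.0 + 6420.5 i$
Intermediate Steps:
$R{\left(z \right)} = \sqrt{z + \frac{-3 + z}{z + z^{2}}}$ ($R{\left(z \right)} = \sqrt{z + \frac{-3 + z}{z^{2} + z}} = \sqrt{z + \frac{-3 + z}{z + z^{2}}}$)
$r = -13 - \frac{i \sqrt{165}}{6}$ ($r = -13 - \sqrt{\frac{-3 - 4 + \left(-4\right)^{2} \left(1 - 4\right)}{\left(-4\right) \left(1 - 4\right)}} = -13 - \sqrt{- \frac{-3 - 4 + 16 \left(-3\right)}{4 \left(-3\right)}} = -13 - \sqrt{\left(- \frac{1}{4}\right) \left(- \frac{1}{3}\right) \left(-3 - 4 - 48\right)} = -13 - \sqrt{\left(- \frac{1}{4}\right) \left(- \frac{1}{3}\right) \left(-55\right)} = -13 - \sqrt{- \frac{55}{12}} = -13 - \frac{i \sqrt{165}}{6} \approx -13.0 - 2.1409 i$)
$r \left(-2999\right) = \left(-13 - \frac{i \sqrt{165}}{6}\right) \left(-2999\right) = 38987 + \frac{2999 i \sqrt{165}}{6}$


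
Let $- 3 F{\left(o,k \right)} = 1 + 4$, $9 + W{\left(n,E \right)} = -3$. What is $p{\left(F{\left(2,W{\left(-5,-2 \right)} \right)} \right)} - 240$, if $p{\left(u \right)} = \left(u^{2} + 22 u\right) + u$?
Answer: $- \frac{2480}{9} \approx -275.56$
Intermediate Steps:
$W{\left(n,E \right)} = -12$ ($W{\left(n,E \right)} = -9 - 3 = -12$)
$F{\left(o,k \right)} = - \frac{5}{3}$ ($F{\left(o,k \right)} = - \frac{1 + 4}{3} = \left(- \frac{1}{3}\right) 5 = - \frac{5}{3}$)
$p{\left(u \right)} = u^{2} + 23 u$
$p{\left(F{\left(2,W{\left(-5,-2 \right)} \right)} \right)} - 240 = - \frac{5 \left(23 - \frac{5}{3}\right)}{3} - 240 = \left(- \frac{5}{3}\right) \frac{64}{3} - 240 = - \frac{320}{9} - 240 = - \frac{2480}{9}$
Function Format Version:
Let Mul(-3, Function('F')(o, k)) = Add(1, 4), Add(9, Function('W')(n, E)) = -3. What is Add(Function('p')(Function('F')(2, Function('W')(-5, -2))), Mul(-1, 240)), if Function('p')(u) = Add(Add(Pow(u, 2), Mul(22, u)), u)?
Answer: Rational(-2480, 9) ≈ -275.56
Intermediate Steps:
Function('W')(n, E) = -12 (Function('W')(n, E) = Add(-9, -3) = -12)
Function('F')(o, k) = Rational(-5, 3) (Function('F')(o, k) = Mul(Rational(-1, 3), Add(1, 4)) = Mul(Rational(-1, 3), 5) = Rational(-5, 3))
Function('p')(u) = Add(Pow(u, 2), Mul(23, u))
Add(Function('p')(Function('F')(2, Function('W')(-5, -2))), Mul(-1, 240)) = Add(Mul(Rational(-5, 3), Add(23, Rational(-5, 3))), Mul(-1, 240)) = Add(Mul(Rational(-5, 3), Rational(64, 3)), -240) = Add(Rational(-320, 9), -240) = Rational(-2480, 9)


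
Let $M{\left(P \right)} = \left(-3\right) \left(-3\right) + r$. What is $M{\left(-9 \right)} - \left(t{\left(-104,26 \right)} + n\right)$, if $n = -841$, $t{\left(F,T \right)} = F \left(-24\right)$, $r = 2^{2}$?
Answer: $-1642$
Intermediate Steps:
$r = 4$
$t{\left(F,T \right)} = - 24 F$
$M{\left(P \right)} = 13$ ($M{\left(P \right)} = \left(-3\right) \left(-3\right) + 4 = 9 + 4 = 13$)
$M{\left(-9 \right)} - \left(t{\left(-104,26 \right)} + n\right) = 13 - \left(\left(-24\right) \left(-104\right) - 841\right) = 13 - \left(2496 - 841\right) = 13 - 1655 = -1642$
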